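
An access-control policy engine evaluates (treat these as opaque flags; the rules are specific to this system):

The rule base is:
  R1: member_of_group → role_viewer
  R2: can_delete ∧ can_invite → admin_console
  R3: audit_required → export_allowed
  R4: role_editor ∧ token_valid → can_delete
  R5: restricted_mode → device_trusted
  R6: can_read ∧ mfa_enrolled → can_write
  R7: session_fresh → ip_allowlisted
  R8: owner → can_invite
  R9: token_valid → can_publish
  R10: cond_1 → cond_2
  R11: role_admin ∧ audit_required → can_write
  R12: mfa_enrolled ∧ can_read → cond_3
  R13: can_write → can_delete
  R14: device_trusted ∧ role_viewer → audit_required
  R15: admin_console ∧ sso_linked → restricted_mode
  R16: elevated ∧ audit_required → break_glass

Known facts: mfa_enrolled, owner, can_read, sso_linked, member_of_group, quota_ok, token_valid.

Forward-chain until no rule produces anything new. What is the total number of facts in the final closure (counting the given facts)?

Round 1 fires R1, R6, R8, R9, R12, giving role_viewer, can_write, can_invite, can_publish, cond_3.
Round 2 fires R13, giving can_delete.
Round 3 fires R2, giving admin_console.
Round 4 fires R15, giving restricted_mode.
Round 5 fires R5, giving device_trusted.
Round 6 fires R14, giving audit_required.
Round 7 fires R3, giving export_allowed.
Closure: {admin_console, audit_required, can_delete, can_invite, can_publish, can_read, can_write, cond_3, device_trusted, export_allowed, member_of_group, mfa_enrolled, owner, quota_ok, restricted_mode, role_viewer, sso_linked, token_valid} — 18 facts.

18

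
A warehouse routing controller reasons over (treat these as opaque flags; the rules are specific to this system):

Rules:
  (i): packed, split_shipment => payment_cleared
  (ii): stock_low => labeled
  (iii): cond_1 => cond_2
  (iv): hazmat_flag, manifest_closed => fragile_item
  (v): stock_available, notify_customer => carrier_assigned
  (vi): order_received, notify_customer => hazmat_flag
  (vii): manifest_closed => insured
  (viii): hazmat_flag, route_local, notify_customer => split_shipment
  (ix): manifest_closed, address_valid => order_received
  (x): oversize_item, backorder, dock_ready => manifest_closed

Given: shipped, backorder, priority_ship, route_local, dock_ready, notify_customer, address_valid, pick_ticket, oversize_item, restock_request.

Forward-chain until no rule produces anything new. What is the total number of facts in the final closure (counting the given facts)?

[1] (x) [oversize_item, backorder, dock_ready => manifest_closed]. ⇒ new: manifest_closed.
[2] (vii) [manifest_closed => insured]; (ix) [manifest_closed, address_valid => order_received]. ⇒ new: insured, order_received.
[3] (vi) [order_received, notify_customer => hazmat_flag]. ⇒ new: hazmat_flag.
[4] (iv) [hazmat_flag, manifest_closed => fragile_item]; (viii) [hazmat_flag, route_local, notify_customer => split_shipment]. ⇒ new: fragile_item, split_shipment.
Closure: {address_valid, backorder, dock_ready, fragile_item, hazmat_flag, insured, manifest_closed, notify_customer, order_received, oversize_item, pick_ticket, priority_ship, restock_request, route_local, shipped, split_shipment} — 16 facts.

16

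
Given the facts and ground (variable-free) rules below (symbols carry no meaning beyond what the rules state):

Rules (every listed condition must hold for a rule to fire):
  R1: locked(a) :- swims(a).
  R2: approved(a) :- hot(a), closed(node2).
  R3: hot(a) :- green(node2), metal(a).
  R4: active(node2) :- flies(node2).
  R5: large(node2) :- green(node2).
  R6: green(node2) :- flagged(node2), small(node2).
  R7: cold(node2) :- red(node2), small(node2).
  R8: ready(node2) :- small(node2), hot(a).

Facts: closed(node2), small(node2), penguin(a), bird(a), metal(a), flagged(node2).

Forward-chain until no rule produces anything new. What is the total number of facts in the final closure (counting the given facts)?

Round 1 fires R6, giving green(node2).
Round 2 fires R3, R5, giving hot(a), large(node2).
Round 3 fires R2, R8, giving approved(a), ready(node2).
Closure: {approved(a), bird(a), closed(node2), flagged(node2), green(node2), hot(a), large(node2), metal(a), penguin(a), ready(node2), small(node2)} — 11 facts.

11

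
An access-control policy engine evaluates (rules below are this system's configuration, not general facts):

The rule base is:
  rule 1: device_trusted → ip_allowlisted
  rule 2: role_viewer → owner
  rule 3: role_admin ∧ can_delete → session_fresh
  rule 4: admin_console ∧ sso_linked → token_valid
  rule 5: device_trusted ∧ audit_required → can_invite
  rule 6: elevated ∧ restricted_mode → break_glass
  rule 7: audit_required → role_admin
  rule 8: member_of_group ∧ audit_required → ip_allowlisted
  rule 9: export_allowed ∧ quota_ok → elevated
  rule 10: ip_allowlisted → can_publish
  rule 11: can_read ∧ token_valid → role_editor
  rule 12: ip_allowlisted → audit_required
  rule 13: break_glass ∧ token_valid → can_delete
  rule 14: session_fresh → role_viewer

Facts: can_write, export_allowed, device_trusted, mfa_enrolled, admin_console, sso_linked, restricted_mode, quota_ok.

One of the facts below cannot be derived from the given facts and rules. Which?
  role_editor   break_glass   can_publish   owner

Round 1 fires rule 1, rule 4, rule 9, giving ip_allowlisted, token_valid, elevated.
Round 2 fires rule 6, rule 10, rule 12, giving break_glass, can_publish, audit_required.
Round 3 fires rule 5, rule 7, rule 13, giving can_invite, role_admin, can_delete.
Round 4 fires rule 3, giving session_fresh.
Round 5 fires rule 14, giving role_viewer.
Round 6 fires rule 2, giving owner.
Derived: owner (round 6), break_glass (round 2), can_publish (round 2). role_editor never appears in any round.

role_editor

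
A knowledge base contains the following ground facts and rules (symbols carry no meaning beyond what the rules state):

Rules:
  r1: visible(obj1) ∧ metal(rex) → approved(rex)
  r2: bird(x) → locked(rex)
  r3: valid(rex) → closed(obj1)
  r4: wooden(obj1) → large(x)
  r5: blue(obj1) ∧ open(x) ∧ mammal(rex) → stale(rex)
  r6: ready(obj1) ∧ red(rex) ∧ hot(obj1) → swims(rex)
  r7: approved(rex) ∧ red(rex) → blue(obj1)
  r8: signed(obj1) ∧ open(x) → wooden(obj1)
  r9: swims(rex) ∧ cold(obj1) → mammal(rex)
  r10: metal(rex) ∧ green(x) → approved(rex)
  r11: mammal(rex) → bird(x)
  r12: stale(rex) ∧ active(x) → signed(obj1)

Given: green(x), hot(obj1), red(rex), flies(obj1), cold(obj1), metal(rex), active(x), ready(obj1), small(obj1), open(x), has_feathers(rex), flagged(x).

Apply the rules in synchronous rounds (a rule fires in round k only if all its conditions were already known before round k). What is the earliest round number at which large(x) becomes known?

6

Round 1: r6 [ready(obj1) ∧ red(rex) ∧ hot(obj1) → swims(rex)]; r10 [metal(rex) ∧ green(x) → approved(rex)]. New: swims(rex), approved(rex).
Round 2: r7 [approved(rex) ∧ red(rex) → blue(obj1)]; r9 [swims(rex) ∧ cold(obj1) → mammal(rex)]. New: blue(obj1), mammal(rex).
Round 3: r5 [blue(obj1) ∧ open(x) ∧ mammal(rex) → stale(rex)]; r11 [mammal(rex) → bird(x)]. New: stale(rex), bird(x).
Round 4: r2 [bird(x) → locked(rex)]; r12 [stale(rex) ∧ active(x) → signed(obj1)]. New: locked(rex), signed(obj1).
Round 5: r8 [signed(obj1) ∧ open(x) → wooden(obj1)]. New: wooden(obj1).
Round 6: r4 [wooden(obj1) → large(x)]. New: large(x).
large(x) first appears in round 6.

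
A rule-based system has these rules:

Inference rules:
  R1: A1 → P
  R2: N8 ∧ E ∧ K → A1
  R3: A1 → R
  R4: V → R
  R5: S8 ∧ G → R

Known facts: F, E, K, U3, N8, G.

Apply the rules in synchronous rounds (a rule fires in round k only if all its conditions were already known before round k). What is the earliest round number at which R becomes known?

2

[1] R2 [N8 ∧ E ∧ K → A1]. ⇒ new: A1.
[2] R1 [A1 → P]; R3 [A1 → R]. ⇒ new: P, R.
R first appears in round 2.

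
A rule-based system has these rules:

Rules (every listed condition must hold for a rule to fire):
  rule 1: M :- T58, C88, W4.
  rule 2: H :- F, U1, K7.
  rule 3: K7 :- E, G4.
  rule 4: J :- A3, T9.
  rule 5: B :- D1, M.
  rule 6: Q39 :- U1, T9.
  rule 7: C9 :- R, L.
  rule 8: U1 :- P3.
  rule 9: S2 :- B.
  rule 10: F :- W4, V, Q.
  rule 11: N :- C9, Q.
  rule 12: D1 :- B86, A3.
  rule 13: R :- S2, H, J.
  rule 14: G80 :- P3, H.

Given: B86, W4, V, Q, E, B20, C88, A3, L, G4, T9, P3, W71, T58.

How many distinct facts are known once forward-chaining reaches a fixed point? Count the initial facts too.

[1] rule 1 [M :- T58, C88, W4.]; rule 3 [K7 :- E, G4.]; rule 4 [J :- A3, T9.]; rule 8 [U1 :- P3.]; rule 10 [F :- W4, V, Q.]; rule 12 [D1 :- B86, A3.]. ⇒ new: M, K7, J, U1, F, D1.
[2] rule 2 [H :- F, U1, K7.]; rule 5 [B :- D1, M.]; rule 6 [Q39 :- U1, T9.]. ⇒ new: H, B, Q39.
[3] rule 9 [S2 :- B.]; rule 14 [G80 :- P3, H.]. ⇒ new: S2, G80.
[4] rule 13 [R :- S2, H, J.]. ⇒ new: R.
[5] rule 7 [C9 :- R, L.]. ⇒ new: C9.
[6] rule 11 [N :- C9, Q.]. ⇒ new: N.
Closure: {A3, B, B20, B86, C88, C9, D1, E, F, G4, G80, H, J, K7, L, M, N, P3, Q, Q39, R, S2, T58, T9, U1, V, W4, W71} — 28 facts.

28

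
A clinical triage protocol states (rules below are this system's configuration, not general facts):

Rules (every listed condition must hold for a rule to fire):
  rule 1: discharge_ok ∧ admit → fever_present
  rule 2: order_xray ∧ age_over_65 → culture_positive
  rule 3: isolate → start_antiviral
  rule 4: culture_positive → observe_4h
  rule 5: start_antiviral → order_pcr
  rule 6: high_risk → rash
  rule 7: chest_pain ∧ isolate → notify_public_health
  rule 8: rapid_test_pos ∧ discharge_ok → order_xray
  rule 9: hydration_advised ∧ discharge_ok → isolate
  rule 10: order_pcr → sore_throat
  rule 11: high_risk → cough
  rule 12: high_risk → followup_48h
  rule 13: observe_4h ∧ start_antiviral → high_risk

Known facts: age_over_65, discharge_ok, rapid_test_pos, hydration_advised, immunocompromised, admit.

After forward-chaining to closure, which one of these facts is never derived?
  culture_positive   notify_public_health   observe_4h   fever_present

notify_public_health

[1] rule 1 [discharge_ok ∧ admit → fever_present]; rule 8 [rapid_test_pos ∧ discharge_ok → order_xray]; rule 9 [hydration_advised ∧ discharge_ok → isolate]. ⇒ new: fever_present, order_xray, isolate.
[2] rule 2 [order_xray ∧ age_over_65 → culture_positive]; rule 3 [isolate → start_antiviral]. ⇒ new: culture_positive, start_antiviral.
[3] rule 4 [culture_positive → observe_4h]; rule 5 [start_antiviral → order_pcr]. ⇒ new: observe_4h, order_pcr.
[4] rule 10 [order_pcr → sore_throat]; rule 13 [observe_4h ∧ start_antiviral → high_risk]. ⇒ new: sore_throat, high_risk.
[5] rule 6 [high_risk → rash]; rule 11 [high_risk → cough]; rule 12 [high_risk → followup_48h]. ⇒ new: rash, cough, followup_48h.
Derived: observe_4h (round 3), fever_present (round 1), culture_positive (round 2). notify_public_health never appears in any round.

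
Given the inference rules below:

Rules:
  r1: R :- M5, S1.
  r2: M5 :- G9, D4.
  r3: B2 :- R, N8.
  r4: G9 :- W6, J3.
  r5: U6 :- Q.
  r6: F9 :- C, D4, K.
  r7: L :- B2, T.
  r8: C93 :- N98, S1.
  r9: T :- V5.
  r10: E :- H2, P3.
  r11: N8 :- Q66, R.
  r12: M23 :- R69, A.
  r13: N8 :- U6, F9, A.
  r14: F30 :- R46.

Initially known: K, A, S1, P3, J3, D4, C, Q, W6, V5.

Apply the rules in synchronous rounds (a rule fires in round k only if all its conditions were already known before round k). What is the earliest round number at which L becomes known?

Round 1 — r4, r5, r6, r9, derive G9, U6, F9, T.
Round 2 — r2, r13, derive M5, N8.
Round 3 — r1, derive R.
Round 4 — r3, derive B2.
Round 5 — r7, derive L.
L first appears in round 5.

5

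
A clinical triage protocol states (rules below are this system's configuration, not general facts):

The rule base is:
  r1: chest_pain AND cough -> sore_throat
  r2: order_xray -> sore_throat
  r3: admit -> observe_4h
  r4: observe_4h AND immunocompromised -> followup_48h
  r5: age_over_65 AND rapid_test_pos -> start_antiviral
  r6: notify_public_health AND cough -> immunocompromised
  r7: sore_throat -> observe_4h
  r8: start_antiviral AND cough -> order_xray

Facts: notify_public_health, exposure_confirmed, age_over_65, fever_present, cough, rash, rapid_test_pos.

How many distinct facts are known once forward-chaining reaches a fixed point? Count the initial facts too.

13

Round 1 fires r5, r6, giving start_antiviral, immunocompromised.
Round 2 fires r8, giving order_xray.
Round 3 fires r2, giving sore_throat.
Round 4 fires r7, giving observe_4h.
Round 5 fires r4, giving followup_48h.
Closure: {age_over_65, cough, exposure_confirmed, fever_present, followup_48h, immunocompromised, notify_public_health, observe_4h, order_xray, rapid_test_pos, rash, sore_throat, start_antiviral} — 13 facts.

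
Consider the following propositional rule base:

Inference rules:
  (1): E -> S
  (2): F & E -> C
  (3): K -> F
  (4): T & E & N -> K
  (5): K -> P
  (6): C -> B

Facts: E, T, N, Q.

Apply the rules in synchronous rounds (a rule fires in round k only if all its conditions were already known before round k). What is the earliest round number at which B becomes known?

Round 1: (1) [E -> S]; (4) [T & E & N -> K]. New: S, K.
Round 2: (3) [K -> F]; (5) [K -> P]. New: F, P.
Round 3: (2) [F & E -> C]. New: C.
Round 4: (6) [C -> B]. New: B.
B first appears in round 4.

4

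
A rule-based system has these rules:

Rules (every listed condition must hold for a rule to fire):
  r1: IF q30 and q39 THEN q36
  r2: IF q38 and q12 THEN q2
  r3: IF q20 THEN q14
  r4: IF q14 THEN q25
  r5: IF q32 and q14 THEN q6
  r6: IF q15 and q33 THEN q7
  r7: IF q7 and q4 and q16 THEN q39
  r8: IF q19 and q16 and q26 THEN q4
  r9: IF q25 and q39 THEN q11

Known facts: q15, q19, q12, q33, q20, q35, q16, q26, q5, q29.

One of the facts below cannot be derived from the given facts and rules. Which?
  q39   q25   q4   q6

q6

Round 1 — r3, r6, r8, derive q14, q7, q4.
Round 2 — r4, r7, derive q25, q39.
Round 3 — r9, derive q11.
Derived: q39 (round 2), q4 (round 1), q25 (round 2). q6 never appears in any round.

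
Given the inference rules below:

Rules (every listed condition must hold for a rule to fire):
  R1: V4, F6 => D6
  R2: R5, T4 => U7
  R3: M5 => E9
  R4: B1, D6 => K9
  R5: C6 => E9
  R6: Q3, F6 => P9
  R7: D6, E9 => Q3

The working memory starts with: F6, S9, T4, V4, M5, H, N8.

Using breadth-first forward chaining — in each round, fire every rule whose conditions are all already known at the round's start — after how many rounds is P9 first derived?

3

[1] R1 [V4, F6 => D6]; R3 [M5 => E9]. ⇒ new: D6, E9.
[2] R7 [D6, E9 => Q3]. ⇒ new: Q3.
[3] R6 [Q3, F6 => P9]. ⇒ new: P9.
P9 first appears in round 3.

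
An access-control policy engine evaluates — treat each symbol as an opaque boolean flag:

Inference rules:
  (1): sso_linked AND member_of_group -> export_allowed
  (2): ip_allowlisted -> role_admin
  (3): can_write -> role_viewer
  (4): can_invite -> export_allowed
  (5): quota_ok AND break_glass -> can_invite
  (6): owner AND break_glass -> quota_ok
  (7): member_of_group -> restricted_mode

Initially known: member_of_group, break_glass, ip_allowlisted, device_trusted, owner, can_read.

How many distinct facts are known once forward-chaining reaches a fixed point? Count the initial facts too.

Round 1: (2) [ip_allowlisted -> role_admin]; (6) [owner AND break_glass -> quota_ok]; (7) [member_of_group -> restricted_mode]. Adds role_admin, quota_ok, restricted_mode.
Round 2: (5) [quota_ok AND break_glass -> can_invite]. Adds can_invite.
Round 3: (4) [can_invite -> export_allowed]. Adds export_allowed.
Closure: {break_glass, can_invite, can_read, device_trusted, export_allowed, ip_allowlisted, member_of_group, owner, quota_ok, restricted_mode, role_admin} — 11 facts.

11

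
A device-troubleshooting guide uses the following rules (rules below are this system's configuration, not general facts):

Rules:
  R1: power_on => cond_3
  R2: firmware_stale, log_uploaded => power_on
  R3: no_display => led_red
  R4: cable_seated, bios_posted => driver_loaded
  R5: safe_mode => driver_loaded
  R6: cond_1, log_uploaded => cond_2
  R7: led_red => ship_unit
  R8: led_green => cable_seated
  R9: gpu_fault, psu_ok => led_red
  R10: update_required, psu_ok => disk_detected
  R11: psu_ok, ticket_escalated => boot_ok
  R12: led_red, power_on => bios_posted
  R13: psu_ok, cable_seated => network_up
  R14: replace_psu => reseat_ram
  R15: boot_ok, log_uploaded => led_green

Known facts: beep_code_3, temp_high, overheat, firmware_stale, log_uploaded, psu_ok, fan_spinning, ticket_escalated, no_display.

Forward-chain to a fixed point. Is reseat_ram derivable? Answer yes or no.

no

Round 1: R2 [firmware_stale, log_uploaded => power_on]; R3 [no_display => led_red]; R11 [psu_ok, ticket_escalated => boot_ok]. Adds power_on, led_red, boot_ok.
Round 2: R1 [power_on => cond_3]; R7 [led_red => ship_unit]; R12 [led_red, power_on => bios_posted]; R15 [boot_ok, log_uploaded => led_green]. Adds cond_3, ship_unit, bios_posted, led_green.
Round 3: R8 [led_green => cable_seated]. Adds cable_seated.
Round 4: R4 [cable_seated, bios_posted => driver_loaded]; R13 [psu_ok, cable_seated => network_up]. Adds driver_loaded, network_up.
Fixed point reached. reseat_ram is concluded only by R14; R14 needs replace_psu (never derived).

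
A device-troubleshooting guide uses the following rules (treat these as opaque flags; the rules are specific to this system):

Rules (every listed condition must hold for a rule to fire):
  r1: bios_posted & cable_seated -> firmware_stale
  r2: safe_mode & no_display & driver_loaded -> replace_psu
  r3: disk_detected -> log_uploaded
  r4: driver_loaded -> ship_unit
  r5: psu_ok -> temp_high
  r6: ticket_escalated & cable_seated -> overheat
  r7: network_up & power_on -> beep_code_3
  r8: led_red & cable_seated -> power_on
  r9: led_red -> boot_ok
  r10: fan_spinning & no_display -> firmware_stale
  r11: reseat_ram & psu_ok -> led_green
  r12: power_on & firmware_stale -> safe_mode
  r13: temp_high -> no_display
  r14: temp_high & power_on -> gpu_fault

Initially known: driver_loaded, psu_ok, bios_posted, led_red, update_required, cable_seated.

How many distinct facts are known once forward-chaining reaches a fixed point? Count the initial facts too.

Round 1 — r1, r4, r5, r8, r9, derive firmware_stale, ship_unit, temp_high, power_on, boot_ok.
Round 2 — r12, r13, r14, derive safe_mode, no_display, gpu_fault.
Round 3 — r2, derive replace_psu.
Closure: {bios_posted, boot_ok, cable_seated, driver_loaded, firmware_stale, gpu_fault, led_red, no_display, power_on, psu_ok, replace_psu, safe_mode, ship_unit, temp_high, update_required} — 15 facts.

15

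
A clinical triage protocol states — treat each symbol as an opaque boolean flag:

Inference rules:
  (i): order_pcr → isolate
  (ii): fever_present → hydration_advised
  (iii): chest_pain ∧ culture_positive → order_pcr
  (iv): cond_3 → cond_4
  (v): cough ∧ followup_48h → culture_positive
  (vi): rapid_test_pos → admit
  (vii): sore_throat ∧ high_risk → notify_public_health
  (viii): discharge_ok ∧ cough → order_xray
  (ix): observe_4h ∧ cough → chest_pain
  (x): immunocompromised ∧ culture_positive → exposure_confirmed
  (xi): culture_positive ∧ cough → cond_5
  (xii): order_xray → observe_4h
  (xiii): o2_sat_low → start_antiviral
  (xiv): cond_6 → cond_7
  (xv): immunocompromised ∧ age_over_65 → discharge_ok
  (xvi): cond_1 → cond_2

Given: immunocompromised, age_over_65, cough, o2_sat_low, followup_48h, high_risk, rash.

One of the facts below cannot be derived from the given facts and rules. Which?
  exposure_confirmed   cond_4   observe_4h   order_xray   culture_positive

cond_4

Round 1: (v) [cough ∧ followup_48h → culture_positive]; (xiii) [o2_sat_low → start_antiviral]; (xv) [immunocompromised ∧ age_over_65 → discharge_ok]. New: culture_positive, start_antiviral, discharge_ok.
Round 2: (viii) [discharge_ok ∧ cough → order_xray]; (x) [immunocompromised ∧ culture_positive → exposure_confirmed]; (xi) [culture_positive ∧ cough → cond_5]. New: order_xray, exposure_confirmed, cond_5.
Round 3: (xii) [order_xray → observe_4h]. New: observe_4h.
Round 4: (ix) [observe_4h ∧ cough → chest_pain]. New: chest_pain.
Round 5: (iii) [chest_pain ∧ culture_positive → order_pcr]. New: order_pcr.
Round 6: (i) [order_pcr → isolate]. New: isolate.
Derived: culture_positive (round 1), exposure_confirmed (round 2), order_xray (round 2), observe_4h (round 3). cond_4 never appears in any round.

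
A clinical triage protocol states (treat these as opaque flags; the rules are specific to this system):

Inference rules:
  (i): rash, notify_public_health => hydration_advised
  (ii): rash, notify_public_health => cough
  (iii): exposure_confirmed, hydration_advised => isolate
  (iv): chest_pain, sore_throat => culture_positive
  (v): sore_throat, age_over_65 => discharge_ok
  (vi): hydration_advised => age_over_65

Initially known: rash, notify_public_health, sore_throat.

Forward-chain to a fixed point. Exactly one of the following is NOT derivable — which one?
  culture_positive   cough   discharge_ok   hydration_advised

culture_positive

[1] (i) [rash, notify_public_health => hydration_advised]; (ii) [rash, notify_public_health => cough]. ⇒ new: hydration_advised, cough.
[2] (vi) [hydration_advised => age_over_65]. ⇒ new: age_over_65.
[3] (v) [sore_throat, age_over_65 => discharge_ok]. ⇒ new: discharge_ok.
Derived: hydration_advised (round 1), discharge_ok (round 3), cough (round 1). culture_positive never appears in any round.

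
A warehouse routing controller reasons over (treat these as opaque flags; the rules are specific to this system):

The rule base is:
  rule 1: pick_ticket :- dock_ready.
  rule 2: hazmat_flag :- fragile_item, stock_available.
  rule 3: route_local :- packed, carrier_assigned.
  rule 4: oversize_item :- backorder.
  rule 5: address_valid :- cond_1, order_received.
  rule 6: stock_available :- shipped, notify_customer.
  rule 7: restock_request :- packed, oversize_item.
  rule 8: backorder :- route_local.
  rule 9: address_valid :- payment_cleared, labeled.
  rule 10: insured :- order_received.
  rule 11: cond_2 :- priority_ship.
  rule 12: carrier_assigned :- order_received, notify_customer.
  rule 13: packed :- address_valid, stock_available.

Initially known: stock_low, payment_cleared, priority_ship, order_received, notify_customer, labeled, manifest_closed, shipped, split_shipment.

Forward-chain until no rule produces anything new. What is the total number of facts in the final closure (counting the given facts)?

Round 1: rule 6 [stock_available :- shipped, notify_customer.]; rule 9 [address_valid :- payment_cleared, labeled.]; rule 10 [insured :- order_received.]; rule 11 [cond_2 :- priority_ship.]; rule 12 [carrier_assigned :- order_received, notify_customer.]. Adds stock_available, address_valid, insured, cond_2, carrier_assigned.
Round 2: rule 13 [packed :- address_valid, stock_available.]. Adds packed.
Round 3: rule 3 [route_local :- packed, carrier_assigned.]. Adds route_local.
Round 4: rule 8 [backorder :- route_local.]. Adds backorder.
Round 5: rule 4 [oversize_item :- backorder.]. Adds oversize_item.
Round 6: rule 7 [restock_request :- packed, oversize_item.]. Adds restock_request.
Closure: {address_valid, backorder, carrier_assigned, cond_2, insured, labeled, manifest_closed, notify_customer, order_received, oversize_item, packed, payment_cleared, priority_ship, restock_request, route_local, shipped, split_shipment, stock_available, stock_low} — 19 facts.

19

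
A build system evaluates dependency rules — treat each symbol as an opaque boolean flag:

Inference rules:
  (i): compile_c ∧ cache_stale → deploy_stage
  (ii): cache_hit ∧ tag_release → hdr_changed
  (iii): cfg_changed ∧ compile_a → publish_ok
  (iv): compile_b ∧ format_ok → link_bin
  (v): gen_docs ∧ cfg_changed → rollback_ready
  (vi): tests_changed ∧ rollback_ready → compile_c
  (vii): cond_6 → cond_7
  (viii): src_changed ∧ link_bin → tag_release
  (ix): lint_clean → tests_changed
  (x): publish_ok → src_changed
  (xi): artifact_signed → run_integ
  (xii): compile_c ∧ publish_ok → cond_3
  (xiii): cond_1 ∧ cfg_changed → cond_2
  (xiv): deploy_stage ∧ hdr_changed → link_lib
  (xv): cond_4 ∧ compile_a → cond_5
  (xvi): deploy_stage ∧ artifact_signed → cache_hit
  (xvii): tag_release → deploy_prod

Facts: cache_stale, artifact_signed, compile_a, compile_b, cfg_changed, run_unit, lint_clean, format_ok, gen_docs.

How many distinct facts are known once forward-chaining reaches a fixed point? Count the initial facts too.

[1] (iii) [cfg_changed ∧ compile_a → publish_ok]; (iv) [compile_b ∧ format_ok → link_bin]; (v) [gen_docs ∧ cfg_changed → rollback_ready]; (ix) [lint_clean → tests_changed]; (xi) [artifact_signed → run_integ]. ⇒ new: publish_ok, link_bin, rollback_ready, tests_changed, run_integ.
[2] (vi) [tests_changed ∧ rollback_ready → compile_c]; (x) [publish_ok → src_changed]. ⇒ new: compile_c, src_changed.
[3] (i) [compile_c ∧ cache_stale → deploy_stage]; (viii) [src_changed ∧ link_bin → tag_release]; (xii) [compile_c ∧ publish_ok → cond_3]. ⇒ new: deploy_stage, tag_release, cond_3.
[4] (xvi) [deploy_stage ∧ artifact_signed → cache_hit]; (xvii) [tag_release → deploy_prod]. ⇒ new: cache_hit, deploy_prod.
[5] (ii) [cache_hit ∧ tag_release → hdr_changed]. ⇒ new: hdr_changed.
[6] (xiv) [deploy_stage ∧ hdr_changed → link_lib]. ⇒ new: link_lib.
Closure: {artifact_signed, cache_hit, cache_stale, cfg_changed, compile_a, compile_b, compile_c, cond_3, deploy_prod, deploy_stage, format_ok, gen_docs, hdr_changed, link_bin, link_lib, lint_clean, publish_ok, rollback_ready, run_integ, run_unit, src_changed, tag_release, tests_changed} — 23 facts.

23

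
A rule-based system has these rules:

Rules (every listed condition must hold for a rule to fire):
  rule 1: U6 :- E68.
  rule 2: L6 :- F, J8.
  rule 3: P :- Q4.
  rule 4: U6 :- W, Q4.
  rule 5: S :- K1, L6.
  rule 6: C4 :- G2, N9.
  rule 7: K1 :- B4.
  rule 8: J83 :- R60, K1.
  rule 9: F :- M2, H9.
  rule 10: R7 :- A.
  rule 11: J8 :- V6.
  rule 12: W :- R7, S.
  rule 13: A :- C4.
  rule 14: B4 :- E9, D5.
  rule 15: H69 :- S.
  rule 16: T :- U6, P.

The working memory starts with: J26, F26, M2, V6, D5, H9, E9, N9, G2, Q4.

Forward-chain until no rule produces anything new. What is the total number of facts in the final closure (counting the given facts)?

24

[1] rule 3 [P :- Q4.]; rule 6 [C4 :- G2, N9.]; rule 9 [F :- M2, H9.]; rule 11 [J8 :- V6.]; rule 14 [B4 :- E9, D5.]. ⇒ new: P, C4, F, J8, B4.
[2] rule 2 [L6 :- F, J8.]; rule 7 [K1 :- B4.]; rule 13 [A :- C4.]. ⇒ new: L6, K1, A.
[3] rule 5 [S :- K1, L6.]; rule 10 [R7 :- A.]. ⇒ new: S, R7.
[4] rule 12 [W :- R7, S.]; rule 15 [H69 :- S.]. ⇒ new: W, H69.
[5] rule 4 [U6 :- W, Q4.]. ⇒ new: U6.
[6] rule 16 [T :- U6, P.]. ⇒ new: T.
Closure: {A, B4, C4, D5, E9, F, F26, G2, H69, H9, J26, J8, K1, L6, M2, N9, P, Q4, R7, S, T, U6, V6, W} — 24 facts.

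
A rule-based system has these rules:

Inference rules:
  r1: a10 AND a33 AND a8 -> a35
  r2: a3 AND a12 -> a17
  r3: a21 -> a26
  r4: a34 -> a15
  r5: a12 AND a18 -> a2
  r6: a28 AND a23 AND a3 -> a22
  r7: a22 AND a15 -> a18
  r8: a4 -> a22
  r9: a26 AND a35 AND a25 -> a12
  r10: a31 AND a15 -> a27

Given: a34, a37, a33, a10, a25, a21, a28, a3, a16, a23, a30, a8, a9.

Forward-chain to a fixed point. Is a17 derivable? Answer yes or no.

yes

[1] r1 [a10 AND a33 AND a8 -> a35]; r3 [a21 -> a26]; r4 [a34 -> a15]; r6 [a28 AND a23 AND a3 -> a22]. ⇒ new: a35, a26, a15, a22.
[2] r7 [a22 AND a15 -> a18]; r9 [a26 AND a35 AND a25 -> a12]. ⇒ new: a18, a12.
[3] r2 [a3 AND a12 -> a17]; r5 [a12 AND a18 -> a2]. ⇒ new: a17, a2.
a17 appears in round 3, so it is derivable.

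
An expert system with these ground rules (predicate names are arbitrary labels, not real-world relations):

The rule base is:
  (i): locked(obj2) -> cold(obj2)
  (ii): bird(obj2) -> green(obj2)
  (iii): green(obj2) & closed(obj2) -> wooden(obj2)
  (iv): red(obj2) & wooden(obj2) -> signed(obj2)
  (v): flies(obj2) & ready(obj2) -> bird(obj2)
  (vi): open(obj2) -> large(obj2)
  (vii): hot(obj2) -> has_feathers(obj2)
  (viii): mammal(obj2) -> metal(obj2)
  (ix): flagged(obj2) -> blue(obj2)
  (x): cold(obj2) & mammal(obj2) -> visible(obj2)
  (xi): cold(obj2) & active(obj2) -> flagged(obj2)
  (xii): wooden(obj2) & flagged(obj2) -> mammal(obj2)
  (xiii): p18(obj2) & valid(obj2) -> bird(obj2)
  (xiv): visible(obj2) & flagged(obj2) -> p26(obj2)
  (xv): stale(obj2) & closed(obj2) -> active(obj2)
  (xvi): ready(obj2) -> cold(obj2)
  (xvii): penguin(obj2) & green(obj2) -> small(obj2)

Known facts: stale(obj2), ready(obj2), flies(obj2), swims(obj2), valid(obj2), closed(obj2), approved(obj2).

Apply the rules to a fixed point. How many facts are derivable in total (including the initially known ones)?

18

Round 1: (v) [flies(obj2) & ready(obj2) -> bird(obj2)]; (xv) [stale(obj2) & closed(obj2) -> active(obj2)]; (xvi) [ready(obj2) -> cold(obj2)]. Adds bird(obj2), active(obj2), cold(obj2).
Round 2: (ii) [bird(obj2) -> green(obj2)]; (xi) [cold(obj2) & active(obj2) -> flagged(obj2)]. Adds green(obj2), flagged(obj2).
Round 3: (iii) [green(obj2) & closed(obj2) -> wooden(obj2)]; (ix) [flagged(obj2) -> blue(obj2)]. Adds wooden(obj2), blue(obj2).
Round 4: (xii) [wooden(obj2) & flagged(obj2) -> mammal(obj2)]. Adds mammal(obj2).
Round 5: (viii) [mammal(obj2) -> metal(obj2)]; (x) [cold(obj2) & mammal(obj2) -> visible(obj2)]. Adds metal(obj2), visible(obj2).
Round 6: (xiv) [visible(obj2) & flagged(obj2) -> p26(obj2)]. Adds p26(obj2).
Closure: {active(obj2), approved(obj2), bird(obj2), blue(obj2), closed(obj2), cold(obj2), flagged(obj2), flies(obj2), green(obj2), mammal(obj2), metal(obj2), p26(obj2), ready(obj2), stale(obj2), swims(obj2), valid(obj2), visible(obj2), wooden(obj2)} — 18 facts.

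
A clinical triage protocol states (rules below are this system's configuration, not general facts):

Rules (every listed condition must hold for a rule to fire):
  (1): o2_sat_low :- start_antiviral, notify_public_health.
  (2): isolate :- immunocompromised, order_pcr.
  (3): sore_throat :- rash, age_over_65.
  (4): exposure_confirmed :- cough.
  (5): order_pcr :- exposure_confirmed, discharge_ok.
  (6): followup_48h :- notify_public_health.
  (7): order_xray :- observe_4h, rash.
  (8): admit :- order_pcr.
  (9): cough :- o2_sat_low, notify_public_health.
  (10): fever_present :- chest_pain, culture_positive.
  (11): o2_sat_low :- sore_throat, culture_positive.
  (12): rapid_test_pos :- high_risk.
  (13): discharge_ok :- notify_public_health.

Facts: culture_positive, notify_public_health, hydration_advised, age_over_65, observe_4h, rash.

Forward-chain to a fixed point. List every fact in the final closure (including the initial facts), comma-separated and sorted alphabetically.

Round 1: (3) [sore_throat :- rash, age_over_65.]; (6) [followup_48h :- notify_public_health.]; (7) [order_xray :- observe_4h, rash.]; (13) [discharge_ok :- notify_public_health.]. Adds sore_throat, followup_48h, order_xray, discharge_ok.
Round 2: (11) [o2_sat_low :- sore_throat, culture_positive.]. Adds o2_sat_low.
Round 3: (9) [cough :- o2_sat_low, notify_public_health.]. Adds cough.
Round 4: (4) [exposure_confirmed :- cough.]. Adds exposure_confirmed.
Round 5: (5) [order_pcr :- exposure_confirmed, discharge_ok.]. Adds order_pcr.
Round 6: (8) [admit :- order_pcr.]. Adds admit.

admit, age_over_65, cough, culture_positive, discharge_ok, exposure_confirmed, followup_48h, hydration_advised, notify_public_health, o2_sat_low, observe_4h, order_pcr, order_xray, rash, sore_throat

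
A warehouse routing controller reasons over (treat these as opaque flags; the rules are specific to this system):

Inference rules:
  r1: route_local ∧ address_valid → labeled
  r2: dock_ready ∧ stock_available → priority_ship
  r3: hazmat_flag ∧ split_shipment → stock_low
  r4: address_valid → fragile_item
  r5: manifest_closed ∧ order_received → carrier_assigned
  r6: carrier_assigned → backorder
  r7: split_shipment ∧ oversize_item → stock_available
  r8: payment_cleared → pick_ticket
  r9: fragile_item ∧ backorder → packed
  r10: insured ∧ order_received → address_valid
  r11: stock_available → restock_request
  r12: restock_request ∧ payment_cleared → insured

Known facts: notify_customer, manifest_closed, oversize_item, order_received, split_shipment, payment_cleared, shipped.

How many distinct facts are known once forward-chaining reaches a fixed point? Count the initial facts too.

Round 1 — r5, r7, r8, derive carrier_assigned, stock_available, pick_ticket.
Round 2 — r6, r11, derive backorder, restock_request.
Round 3 — r12, derive insured.
Round 4 — r10, derive address_valid.
Round 5 — r4, derive fragile_item.
Round 6 — r9, derive packed.
Closure: {address_valid, backorder, carrier_assigned, fragile_item, insured, manifest_closed, notify_customer, order_received, oversize_item, packed, payment_cleared, pick_ticket, restock_request, shipped, split_shipment, stock_available} — 16 facts.

16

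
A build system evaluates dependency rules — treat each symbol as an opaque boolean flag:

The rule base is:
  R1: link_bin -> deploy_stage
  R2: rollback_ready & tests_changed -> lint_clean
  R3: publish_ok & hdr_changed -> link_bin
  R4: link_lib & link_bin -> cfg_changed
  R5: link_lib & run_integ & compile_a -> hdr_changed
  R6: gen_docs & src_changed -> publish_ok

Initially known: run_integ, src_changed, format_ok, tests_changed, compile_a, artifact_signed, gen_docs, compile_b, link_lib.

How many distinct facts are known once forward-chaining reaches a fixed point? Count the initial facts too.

Round 1 fires R5, R6, giving hdr_changed, publish_ok.
Round 2 fires R3, giving link_bin.
Round 3 fires R1, R4, giving deploy_stage, cfg_changed.
Closure: {artifact_signed, cfg_changed, compile_a, compile_b, deploy_stage, format_ok, gen_docs, hdr_changed, link_bin, link_lib, publish_ok, run_integ, src_changed, tests_changed} — 14 facts.

14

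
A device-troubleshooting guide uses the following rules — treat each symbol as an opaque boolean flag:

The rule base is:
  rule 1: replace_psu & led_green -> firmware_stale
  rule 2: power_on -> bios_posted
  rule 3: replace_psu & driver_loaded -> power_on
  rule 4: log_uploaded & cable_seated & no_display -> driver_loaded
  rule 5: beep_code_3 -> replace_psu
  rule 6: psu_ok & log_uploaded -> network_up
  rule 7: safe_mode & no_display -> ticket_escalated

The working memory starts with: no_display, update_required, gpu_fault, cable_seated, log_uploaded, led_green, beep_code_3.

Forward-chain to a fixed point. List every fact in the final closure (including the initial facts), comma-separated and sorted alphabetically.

Round 1: rule 4 [log_uploaded & cable_seated & no_display -> driver_loaded]; rule 5 [beep_code_3 -> replace_psu]. Adds driver_loaded, replace_psu.
Round 2: rule 1 [replace_psu & led_green -> firmware_stale]; rule 3 [replace_psu & driver_loaded -> power_on]. Adds firmware_stale, power_on.
Round 3: rule 2 [power_on -> bios_posted]. Adds bios_posted.

beep_code_3, bios_posted, cable_seated, driver_loaded, firmware_stale, gpu_fault, led_green, log_uploaded, no_display, power_on, replace_psu, update_required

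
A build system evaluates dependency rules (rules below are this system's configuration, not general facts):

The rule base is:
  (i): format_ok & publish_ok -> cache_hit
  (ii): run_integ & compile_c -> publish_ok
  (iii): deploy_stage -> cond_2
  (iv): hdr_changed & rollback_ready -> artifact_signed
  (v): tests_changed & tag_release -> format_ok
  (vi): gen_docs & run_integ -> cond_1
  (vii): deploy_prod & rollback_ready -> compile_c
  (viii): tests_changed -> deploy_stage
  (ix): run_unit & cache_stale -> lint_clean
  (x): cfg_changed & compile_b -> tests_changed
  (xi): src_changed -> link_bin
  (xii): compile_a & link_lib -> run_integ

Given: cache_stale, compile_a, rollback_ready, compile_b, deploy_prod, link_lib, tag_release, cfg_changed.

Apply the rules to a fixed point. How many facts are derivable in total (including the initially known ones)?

Round 1 — (vii), (x), (xii), derive compile_c, tests_changed, run_integ.
Round 2 — (ii), (v), (viii), derive publish_ok, format_ok, deploy_stage.
Round 3 — (i), (iii), derive cache_hit, cond_2.
Closure: {cache_hit, cache_stale, cfg_changed, compile_a, compile_b, compile_c, cond_2, deploy_prod, deploy_stage, format_ok, link_lib, publish_ok, rollback_ready, run_integ, tag_release, tests_changed} — 16 facts.

16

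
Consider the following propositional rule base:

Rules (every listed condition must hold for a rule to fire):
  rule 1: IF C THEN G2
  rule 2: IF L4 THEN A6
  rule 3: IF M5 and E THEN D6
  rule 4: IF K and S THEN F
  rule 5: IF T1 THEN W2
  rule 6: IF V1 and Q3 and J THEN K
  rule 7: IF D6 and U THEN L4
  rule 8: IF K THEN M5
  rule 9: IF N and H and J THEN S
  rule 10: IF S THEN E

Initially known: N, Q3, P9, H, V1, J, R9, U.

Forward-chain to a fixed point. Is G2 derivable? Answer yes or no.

no

Round 1: rule 6 [IF V1 and Q3 and J THEN K]; rule 9 [IF N and H and J THEN S]. Adds K, S.
Round 2: rule 4 [IF K and S THEN F]; rule 8 [IF K THEN M5]; rule 10 [IF S THEN E]. Adds F, M5, E.
Round 3: rule 3 [IF M5 and E THEN D6]. Adds D6.
Round 4: rule 7 [IF D6 and U THEN L4]. Adds L4.
Round 5: rule 2 [IF L4 THEN A6]. Adds A6.
Fixed point reached. G2 is concluded only by rule 1; rule 1 needs C (never derived).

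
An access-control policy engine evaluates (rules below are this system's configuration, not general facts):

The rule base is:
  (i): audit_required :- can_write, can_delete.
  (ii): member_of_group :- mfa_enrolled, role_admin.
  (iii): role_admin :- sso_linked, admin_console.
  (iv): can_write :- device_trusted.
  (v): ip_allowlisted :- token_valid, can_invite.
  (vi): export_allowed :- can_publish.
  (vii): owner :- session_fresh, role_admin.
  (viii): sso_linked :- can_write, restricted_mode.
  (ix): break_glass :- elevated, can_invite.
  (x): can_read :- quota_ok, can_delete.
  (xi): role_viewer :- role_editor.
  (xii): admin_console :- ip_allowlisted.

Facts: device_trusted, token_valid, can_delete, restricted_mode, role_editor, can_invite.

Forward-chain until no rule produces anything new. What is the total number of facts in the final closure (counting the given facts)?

13

[1] (iv) [can_write :- device_trusted.]; (v) [ip_allowlisted :- token_valid, can_invite.]; (xi) [role_viewer :- role_editor.]. ⇒ new: can_write, ip_allowlisted, role_viewer.
[2] (i) [audit_required :- can_write, can_delete.]; (viii) [sso_linked :- can_write, restricted_mode.]; (xii) [admin_console :- ip_allowlisted.]. ⇒ new: audit_required, sso_linked, admin_console.
[3] (iii) [role_admin :- sso_linked, admin_console.]. ⇒ new: role_admin.
Closure: {admin_console, audit_required, can_delete, can_invite, can_write, device_trusted, ip_allowlisted, restricted_mode, role_admin, role_editor, role_viewer, sso_linked, token_valid} — 13 facts.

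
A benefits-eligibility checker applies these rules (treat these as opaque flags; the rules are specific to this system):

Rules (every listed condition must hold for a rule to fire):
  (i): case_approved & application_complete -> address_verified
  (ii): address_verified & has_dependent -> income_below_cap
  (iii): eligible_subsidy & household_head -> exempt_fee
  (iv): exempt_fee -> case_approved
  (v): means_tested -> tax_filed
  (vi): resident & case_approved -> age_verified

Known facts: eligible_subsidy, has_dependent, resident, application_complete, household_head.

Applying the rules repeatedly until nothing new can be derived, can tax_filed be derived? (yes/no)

Round 1: (iii) [eligible_subsidy & household_head -> exempt_fee]. New: exempt_fee.
Round 2: (iv) [exempt_fee -> case_approved]. New: case_approved.
Round 3: (i) [case_approved & application_complete -> address_verified]; (vi) [resident & case_approved -> age_verified]. New: address_verified, age_verified.
Round 4: (ii) [address_verified & has_dependent -> income_below_cap]. New: income_below_cap.
Fixed point reached. tax_filed is concluded only by (v); (v) needs means_tested (never derived).

no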